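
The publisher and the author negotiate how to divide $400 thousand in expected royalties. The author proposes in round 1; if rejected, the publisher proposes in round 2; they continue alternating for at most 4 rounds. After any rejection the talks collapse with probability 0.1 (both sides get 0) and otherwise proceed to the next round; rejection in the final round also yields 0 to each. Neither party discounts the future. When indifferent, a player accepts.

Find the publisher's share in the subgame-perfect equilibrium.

327.6

By backward induction:
Round 4 (the publisher proposes): rejection yields 0 for the author; the publisher offers 0 and keeps 400.
Round 3 (the author proposes): rejecting gives the publisher an expected 0.9 × 400 = 360; the author offers that and keeps 40.
Round 2 (the publisher proposes): rejecting gives the author an expected 0.9 × 40 = 36. The publisher offers 36 and keeps 400 − 36 = 364.
Round 1 (the author proposes): rejecting gives the publisher an expected 0.9 × 364 = 327.6. The author offers 327.6 and keeps 400 − 327.6 = 72.4.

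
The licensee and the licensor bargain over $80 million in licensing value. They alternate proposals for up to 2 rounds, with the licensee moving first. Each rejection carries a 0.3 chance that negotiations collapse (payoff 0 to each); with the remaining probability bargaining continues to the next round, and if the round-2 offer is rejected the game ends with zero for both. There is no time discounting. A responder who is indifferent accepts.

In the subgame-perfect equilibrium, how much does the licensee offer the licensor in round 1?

Round 2 (the licensor proposes): rejection yields 0 for the licensee; the licensor offers 0 and keeps 80.
Round 1 (the licensee proposes): rejecting gives the licensor an expected 0.7 × 80 = 56; the licensee offers that and keeps 24.

56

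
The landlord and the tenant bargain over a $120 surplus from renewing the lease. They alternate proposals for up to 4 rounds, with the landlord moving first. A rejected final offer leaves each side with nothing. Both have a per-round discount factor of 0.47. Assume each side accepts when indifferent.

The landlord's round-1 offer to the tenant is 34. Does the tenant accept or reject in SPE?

Round 4 (the tenant proposes): the landlord will accept anything ≥ 0, so the tenant offers 0 and keeps 120.
Round 3 (the landlord proposes): the tenant can get 120 next round, worth 0.47 × 120 = 56.4 now. The landlord offers 56.4 and keeps 120 − 56.4 = 63.6.
Round 2 (the tenant proposes): the landlord can get 63.6 next round, worth 0.47 × 63.6 = 29.892 now, so the tenant offers 29.892, keeping 90.108.
So by rejecting in round 1, the tenant gets 90.108 next round, worth 0.47 × 90.108 = 42.35076 now.
Offer 34 < 42.35076, so the tenant rejects.

Reject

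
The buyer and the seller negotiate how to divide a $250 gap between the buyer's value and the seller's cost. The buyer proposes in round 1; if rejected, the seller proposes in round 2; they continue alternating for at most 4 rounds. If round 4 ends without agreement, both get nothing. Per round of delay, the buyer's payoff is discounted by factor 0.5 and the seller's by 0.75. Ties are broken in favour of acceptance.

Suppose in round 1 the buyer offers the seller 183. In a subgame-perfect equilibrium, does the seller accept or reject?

Round 4 (the seller proposes): rejection yields 0 for the buyer; the seller offers 0 and keeps 250.
Round 3 (the buyer proposes): the seller can get 250 next round, worth 0.75 × 250 = 187.5 now, so the buyer offers 187.5, keeping 62.5.
Round 2 (the seller proposes): the buyer can get 62.5 next round, worth 0.5 × 62.5 = 31.25 now, so the seller offers 31.25, keeping 218.75.
So by rejecting in round 1, the seller gets 218.75 next round, worth 0.75 × 218.75 = 164.0625 now.
Offer 183 ≥ 164.0625, so the seller accepts.

Accept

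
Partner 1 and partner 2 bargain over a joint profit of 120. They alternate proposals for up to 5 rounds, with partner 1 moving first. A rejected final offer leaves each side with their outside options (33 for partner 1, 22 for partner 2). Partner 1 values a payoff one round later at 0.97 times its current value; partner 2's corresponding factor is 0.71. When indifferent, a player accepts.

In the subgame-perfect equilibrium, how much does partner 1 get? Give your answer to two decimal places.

Round 5 (partner 1 proposes): partner 2 gets 22 if talks fail, so partner 1 offers 22 and keeps 98.
Round 4 (partner 2 proposes): partner 1 can get 98 next round, worth 0.97 × 98 = 95.06 now. Partner 2 offers 95.06 and keeps 120 − 95.06 = 24.94.
Round 3 (partner 1 proposes): partner 2 can get 24.94 next round, worth 0.71 × 24.94 = 17.7074 now; partner 1 offers that and keeps 102.2926.
Round 2 (partner 2 proposes): partner 1 can get 102.2926 next round, worth 0.97 × 102.2926 = 99.223822 now. Partner 2 offers 99.223822 and keeps 120 − 99.223822 = 20.776178.
Round 1 (partner 1 proposes): partner 2 can get 20.776178 next round, worth 0.71 × 20.776178 = 14.75108638 now, so partner 1 offers 14.75108638, keeping 105.24891362.

105.25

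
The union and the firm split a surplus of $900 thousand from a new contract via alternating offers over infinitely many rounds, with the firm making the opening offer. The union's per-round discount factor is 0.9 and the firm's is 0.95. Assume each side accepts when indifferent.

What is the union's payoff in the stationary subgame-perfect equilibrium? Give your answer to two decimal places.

279.31

When the firm proposes, the union accepts any offer worth at least 0.9 times what the union would get by proposing next round; and vice versa.
This gives x = 900 − 0.9y and y = 900 − 0.95x, where x and y are each side's share when it proposes.
Hence (1 − 0.9·0.95)x = 900(1 − 0.9), i.e. 0.145·x = 90.
x ≈ 620.6897; the union's share is 900 − x ≈ 279.3103.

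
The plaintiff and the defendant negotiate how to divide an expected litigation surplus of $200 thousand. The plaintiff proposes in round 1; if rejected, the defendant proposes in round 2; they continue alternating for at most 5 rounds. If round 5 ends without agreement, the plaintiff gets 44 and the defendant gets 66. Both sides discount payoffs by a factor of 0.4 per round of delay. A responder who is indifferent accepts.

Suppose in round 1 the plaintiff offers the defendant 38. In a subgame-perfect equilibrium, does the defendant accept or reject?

Work out the defendant's continuation value if the offer is rejected.
Round 5 (the plaintiff proposes): the defendant gets 66 if talks fail, so the plaintiff offers 66 and keeps 134.
Round 4 (the defendant proposes): the plaintiff can get 134 next round, worth 0.4 × 134 = 53.6 now, so the defendant offers 53.6, keeping 146.4.
Round 3 (the plaintiff proposes): the defendant can get 146.4 next round, worth 0.4 × 146.4 = 58.56 now, so the plaintiff offers 58.56, keeping 141.44.
Round 2 (the defendant proposes): the plaintiff can get 141.44 next round, worth 0.4 × 141.44 = 56.576 now, so the defendant offers 56.576, keeping 143.424.
So by rejecting in round 1, the defendant gets 143.424 next round, worth 0.4 × 143.424 = 57.3696 now.
Offer 38 < 57.3696, so the defendant rejects.

Reject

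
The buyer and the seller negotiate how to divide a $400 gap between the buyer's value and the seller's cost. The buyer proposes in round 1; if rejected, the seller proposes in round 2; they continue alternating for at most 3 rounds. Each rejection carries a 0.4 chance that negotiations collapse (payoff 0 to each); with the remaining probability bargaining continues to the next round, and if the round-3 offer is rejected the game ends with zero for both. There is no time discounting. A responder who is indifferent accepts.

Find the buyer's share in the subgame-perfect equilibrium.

304

Round 3 (the buyer proposes): rejection yields 0 for the seller; the buyer offers 0 and keeps 400.
Round 2 (the seller proposes): rejecting gives the buyer an expected 0.6 × 400 = 240, so the seller offers 240, keeping 160.
Round 1 (the buyer proposes): rejecting gives the seller an expected 0.6 × 160 = 96, so the buyer offers 96, keeping 304.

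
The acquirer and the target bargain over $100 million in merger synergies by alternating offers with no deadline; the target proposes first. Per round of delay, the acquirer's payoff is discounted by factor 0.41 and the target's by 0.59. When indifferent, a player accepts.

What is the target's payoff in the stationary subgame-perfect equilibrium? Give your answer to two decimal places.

77.83

Let x be the target's share when the target proposes and y be the acquirer's share when the acquirer proposes.
The acquirer accepts iff offered ≥ 0.41·y, so x = 100 − 0.41y. Symmetrically y = 100 − 0.59x.
Substituting: x = 100 − 0.41(100 − 0.59x), giving x(1 − 0.59·0.41) = 100(1 − 0.41).
So x = 100 × 0.59 / 0.7581 ≈ 77.8261, and the acquirer receives 100 − x ≈ 22.1739.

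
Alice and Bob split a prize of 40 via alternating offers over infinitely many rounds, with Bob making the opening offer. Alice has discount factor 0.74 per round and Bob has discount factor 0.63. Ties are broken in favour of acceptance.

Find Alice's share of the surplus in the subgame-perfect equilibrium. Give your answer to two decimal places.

In a stationary SPE each proposer offers the other exactly their discounted continuation value.
If Bob keeps x when proposing and Alice keeps y when proposing, then x = 40 − 0.74y and y = 40 − 0.63x.
Solving: x = 40(1 − 0.74) / (1 − 0.63·0.74) = 10.4 / 0.5338 ≈ 19.4830.
Alice gets 40 − 19.4830 ≈ 20.5170.

20.52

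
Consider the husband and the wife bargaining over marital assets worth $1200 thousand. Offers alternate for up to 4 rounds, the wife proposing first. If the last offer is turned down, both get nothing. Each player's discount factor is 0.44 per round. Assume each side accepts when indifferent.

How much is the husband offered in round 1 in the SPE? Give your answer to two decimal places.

397.90

By backward induction:
Round 4 (the husband proposes): rejection yields 0 for the wife; the husband offers 0 and keeps 1200.
Round 3 (the wife proposes): the husband can get 1200 next round, worth 0.44 × 1200 = 528 now. The wife offers 528 and keeps 1200 − 528 = 672.
Round 2 (the husband proposes): the wife can get 672 next round, worth 0.44 × 672 = 295.68 now. The husband offers 295.68 and keeps 1200 − 295.68 = 904.32.
Round 1 (the wife proposes): the husband can get 904.32 next round, worth 0.44 × 904.32 = 397.9008 now; the wife offers that and keeps 802.0992.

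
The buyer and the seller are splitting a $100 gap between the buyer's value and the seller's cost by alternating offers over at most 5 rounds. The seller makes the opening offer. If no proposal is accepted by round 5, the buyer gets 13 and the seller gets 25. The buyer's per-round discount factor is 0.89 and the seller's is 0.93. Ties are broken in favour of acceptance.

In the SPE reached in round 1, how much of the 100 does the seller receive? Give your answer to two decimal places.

Solve by backward induction from round 5.
Round 5 (the seller proposes): the buyer gets 13 if talks fail, so the seller offers 13 and keeps 87.
Round 4 (the buyer proposes): the seller can get 87 next round, worth 0.93 × 87 = 80.91 now; the buyer offers that and keeps 19.09.
Round 3 (the seller proposes): the buyer can get 19.09 next round, worth 0.89 × 19.09 = 16.9901 now. The seller offers 16.9901 and keeps 100 − 16.9901 = 83.0099.
Round 2 (the buyer proposes): the seller can get 83.0099 next round, worth 0.93 × 83.0099 = 77.199207 now, so the buyer offers 77.199207, keeping 22.800793.
Round 1 (the seller proposes): the buyer can get 22.800793 next round, worth 0.89 × 22.800793 = 20.29270577 now; the seller offers that and keeps 79.70729423.

79.71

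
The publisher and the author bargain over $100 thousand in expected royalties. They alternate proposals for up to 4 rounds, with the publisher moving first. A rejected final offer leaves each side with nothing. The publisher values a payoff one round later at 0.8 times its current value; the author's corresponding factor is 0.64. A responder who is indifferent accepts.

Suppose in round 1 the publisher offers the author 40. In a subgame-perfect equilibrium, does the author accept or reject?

Work out the author's continuation value if the offer is rejected.
Round 4 (the author proposes): the publisher will accept anything ≥ 0, so the author offers 0 and keeps 100.
Round 3 (the publisher proposes): the author can get 100 next round, worth 0.64 × 100 = 64 now; the publisher offers that and keeps 36.
Round 2 (the author proposes): the publisher can get 36 next round, worth 0.8 × 36 = 28.8 now. The author offers 28.8 and keeps 100 − 28.8 = 71.2.
So by rejecting in round 1, the author gets 71.2 next round, worth 0.64 × 71.2 = 45.568 now.
Offer 40 < 45.568, so the author rejects.

Reject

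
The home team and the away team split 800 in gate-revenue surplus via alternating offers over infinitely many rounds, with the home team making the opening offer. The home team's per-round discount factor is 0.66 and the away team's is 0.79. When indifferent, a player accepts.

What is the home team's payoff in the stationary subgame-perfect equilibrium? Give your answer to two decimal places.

Let x be the home team's share when the home team proposes and y be the away team's share when the away team proposes.
The away team accepts iff offered ≥ 0.79·y, so x = 800 − 0.79y. Symmetrically y = 800 − 0.66x.
Substituting: x = 800 − 0.79(800 − 0.66x), giving x(1 − 0.66·0.79) = 800(1 − 0.79).
So x = 800 × 0.21 / 0.4786 ≈ 351.0238, and the away team receives 800 − x ≈ 448.9762.

351.02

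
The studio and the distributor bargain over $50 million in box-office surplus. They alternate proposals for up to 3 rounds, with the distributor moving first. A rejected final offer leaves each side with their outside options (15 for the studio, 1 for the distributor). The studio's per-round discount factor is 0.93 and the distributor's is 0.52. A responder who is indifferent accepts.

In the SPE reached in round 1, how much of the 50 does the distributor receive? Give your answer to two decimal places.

Round 3 (the distributor proposes): the studio gets 15 if talks fail, so the distributor offers 15 and keeps 35.
Round 2 (the studio proposes): the distributor can get 35 next round, worth 0.52 × 35 = 18.2 now, so the studio offers 18.2, keeping 31.8.
Round 1 (the distributor proposes): the studio can get 31.8 next round, worth 0.93 × 31.8 = 29.574 now. The distributor offers 29.574 and keeps 50 − 29.574 = 20.426.

20.43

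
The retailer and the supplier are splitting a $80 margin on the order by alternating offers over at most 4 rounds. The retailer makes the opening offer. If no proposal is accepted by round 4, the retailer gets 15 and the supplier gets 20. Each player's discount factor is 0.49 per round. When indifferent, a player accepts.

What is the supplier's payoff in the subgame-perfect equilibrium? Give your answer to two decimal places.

27.64

Round 4 (the supplier proposes): the retailer gets 15 if talks fail, so the supplier offers 15 and keeps 65.
Round 3 (the retailer proposes): the supplier can get 65 next round, worth 0.49 × 65 = 31.85 now, so the retailer offers 31.85, keeping 48.15.
Round 2 (the supplier proposes): the retailer can get 48.15 next round, worth 0.49 × 48.15 = 23.5935 now. The supplier offers 23.5935 and keeps 80 − 23.5935 = 56.4065.
Round 1 (the retailer proposes): the supplier can get 56.4065 next round, worth 0.49 × 56.4065 = 27.639185 now. The retailer offers 27.639185 and keeps 80 − 27.639185 = 52.360815.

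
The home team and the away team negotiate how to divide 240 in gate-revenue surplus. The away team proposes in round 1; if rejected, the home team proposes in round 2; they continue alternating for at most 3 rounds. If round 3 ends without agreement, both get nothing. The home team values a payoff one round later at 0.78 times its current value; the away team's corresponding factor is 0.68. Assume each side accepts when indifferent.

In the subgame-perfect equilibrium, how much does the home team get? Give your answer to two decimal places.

59.90

Round 3 (the away team proposes): rejection yields 0 for the home team; the away team offers 0 and keeps 240.
Round 2 (the home team proposes): the away team can get 240 next round, worth 0.68 × 240 = 163.2 now; the home team offers that and keeps 76.8.
Round 1 (the away team proposes): the home team can get 76.8 next round, worth 0.78 × 76.8 = 59.904 now. The away team offers 59.904 and keeps 240 − 59.904 = 180.096.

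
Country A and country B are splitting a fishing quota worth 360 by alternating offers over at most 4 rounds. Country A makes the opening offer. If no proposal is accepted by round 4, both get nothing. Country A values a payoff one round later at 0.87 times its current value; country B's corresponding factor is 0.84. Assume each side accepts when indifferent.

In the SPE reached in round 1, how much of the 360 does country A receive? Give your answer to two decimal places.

99.69

Solve by backward induction from round 4.
Round 4 (country B proposes): rejection yields 0 for country A; country B offers 0 and keeps 360.
Round 3 (country A proposes): country B can get 360 next round, worth 0.84 × 360 = 302.4 now; country A offers that and keeps 57.6.
Round 2 (country B proposes): country A can get 57.6 next round, worth 0.87 × 57.6 = 50.112 now, so country B offers 50.112, keeping 309.888.
Round 1 (country A proposes): country B can get 309.888 next round, worth 0.84 × 309.888 = 260.30592 now; country A offers that and keeps 99.69408.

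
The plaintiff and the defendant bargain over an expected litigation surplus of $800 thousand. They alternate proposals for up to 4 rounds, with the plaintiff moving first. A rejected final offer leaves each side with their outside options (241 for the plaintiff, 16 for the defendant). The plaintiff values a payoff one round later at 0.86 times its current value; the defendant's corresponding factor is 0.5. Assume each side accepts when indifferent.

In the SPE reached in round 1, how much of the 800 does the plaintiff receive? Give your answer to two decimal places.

623.82

Round 4 (the defendant proposes): the plaintiff gets 241 if talks fail, so the defendant offers 241 and keeps 559.
Round 3 (the plaintiff proposes): the defendant can get 559 next round, worth 0.5 × 559 = 279.5 now. The plaintiff offers 279.5 and keeps 800 − 279.5 = 520.5.
Round 2 (the defendant proposes): the plaintiff can get 520.5 next round, worth 0.86 × 520.5 = 447.63 now, so the defendant offers 447.63, keeping 352.37.
Round 1 (the plaintiff proposes): the defendant can get 352.37 next round, worth 0.5 × 352.37 = 176.185 now; the plaintiff offers that and keeps 623.815.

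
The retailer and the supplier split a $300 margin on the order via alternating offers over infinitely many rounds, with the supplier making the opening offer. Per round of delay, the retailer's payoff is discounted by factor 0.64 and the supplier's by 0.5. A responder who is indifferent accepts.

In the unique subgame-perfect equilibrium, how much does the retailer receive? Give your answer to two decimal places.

In a stationary SPE each proposer offers the other exactly their discounted continuation value.
If the supplier keeps x when proposing and the retailer keeps y when proposing, then x = 300 − 0.64y and y = 300 − 0.5x.
Solving: x = 300(1 − 0.64) / (1 − 0.5·0.64) = 108 / 0.68 ≈ 158.8235.
The retailer gets 300 − 158.8235 ≈ 141.1765.

141.18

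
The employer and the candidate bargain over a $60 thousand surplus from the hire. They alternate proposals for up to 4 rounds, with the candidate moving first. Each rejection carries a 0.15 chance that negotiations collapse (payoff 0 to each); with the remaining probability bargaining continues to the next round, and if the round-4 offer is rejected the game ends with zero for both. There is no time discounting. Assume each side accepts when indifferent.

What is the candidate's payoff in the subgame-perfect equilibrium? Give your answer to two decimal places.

15.50

Round 4 (the employer proposes): the candidate will accept anything ≥ 0, so the employer offers 0 and keeps 60.
Round 3 (the candidate proposes): rejecting gives the employer an expected 0.85 × 60 = 51, so the candidate offers 51, keeping 9.
Round 2 (the employer proposes): rejecting gives the candidate an expected 0.85 × 9 = 7.65; the employer offers that and keeps 52.35.
Round 1 (the candidate proposes): rejecting gives the employer an expected 0.85 × 52.35 = 44.4975, so the candidate offers 44.4975, keeping 15.5025.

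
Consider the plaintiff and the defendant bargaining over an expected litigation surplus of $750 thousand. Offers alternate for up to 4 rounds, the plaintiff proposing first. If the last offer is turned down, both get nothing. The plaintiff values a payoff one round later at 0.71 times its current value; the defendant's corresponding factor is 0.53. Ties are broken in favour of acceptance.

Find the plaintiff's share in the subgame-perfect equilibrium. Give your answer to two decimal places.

Round 4 (the defendant proposes): rejection yields 0 for the plaintiff; the defendant offers 0 and keeps 750.
Round 3 (the plaintiff proposes): the defendant can get 750 next round, worth 0.53 × 750 = 397.5 now; the plaintiff offers that and keeps 352.5.
Round 2 (the defendant proposes): the plaintiff can get 352.5 next round, worth 0.71 × 352.5 = 250.275 now. The defendant offers 250.275 and keeps 750 − 250.275 = 499.725.
Round 1 (the plaintiff proposes): the defendant can get 499.725 next round, worth 0.53 × 499.725 = 264.85425 now; the plaintiff offers that and keeps 485.14575.

485.15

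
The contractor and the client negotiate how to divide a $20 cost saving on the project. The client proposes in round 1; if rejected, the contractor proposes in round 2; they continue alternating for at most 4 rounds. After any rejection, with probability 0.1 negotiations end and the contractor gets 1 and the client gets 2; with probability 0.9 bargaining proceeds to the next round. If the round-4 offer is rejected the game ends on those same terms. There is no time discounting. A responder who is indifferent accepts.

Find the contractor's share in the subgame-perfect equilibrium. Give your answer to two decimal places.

14.92

By backward induction:
Round 4 (the contractor proposes): the client gets 2 if talks fail, so the contractor offers 2 and keeps 18.
Round 3 (the client proposes): rejecting gives the contractor an expected 0.9 × 18 + 0.1 × 1 = 16.3, so the client offers 16.3, keeping 3.7.
Round 2 (the contractor proposes): rejecting gives the client an expected 0.9 × 3.7 + 0.1 × 2 = 3.53. The contractor offers 3.53 and keeps 20 − 3.53 = 16.47.
Round 1 (the client proposes): rejecting gives the contractor an expected 0.9 × 16.47 + 0.1 × 1 = 14.923; the client offers that and keeps 5.077.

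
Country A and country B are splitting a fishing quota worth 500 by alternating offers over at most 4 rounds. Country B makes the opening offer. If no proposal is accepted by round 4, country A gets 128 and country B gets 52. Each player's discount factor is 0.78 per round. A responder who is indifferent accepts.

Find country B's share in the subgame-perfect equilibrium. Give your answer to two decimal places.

201.60

Round 4 (country A proposes): country B gets 52 if talks fail, so country A offers 52 and keeps 448.
Round 3 (country B proposes): country A can get 448 next round, worth 0.78 × 448 = 349.44 now, so country B offers 349.44, keeping 150.56.
Round 2 (country A proposes): country B can get 150.56 next round, worth 0.78 × 150.56 = 117.4368 now, so country A offers 117.4368, keeping 382.5632.
Round 1 (country B proposes): country A can get 382.5632 next round, worth 0.78 × 382.5632 = 298.399296 now; country B offers that and keeps 201.600704.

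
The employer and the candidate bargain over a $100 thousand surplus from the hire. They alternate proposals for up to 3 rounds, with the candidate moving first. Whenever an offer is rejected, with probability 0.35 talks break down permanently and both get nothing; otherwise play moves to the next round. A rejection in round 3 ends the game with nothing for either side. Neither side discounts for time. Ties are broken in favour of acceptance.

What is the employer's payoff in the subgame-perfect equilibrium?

22.75

Round 3 (the candidate proposes): rejection yields 0 for the employer; the candidate offers 0 and keeps 100.
Round 2 (the employer proposes): rejecting gives the candidate an expected 0.65 × 100 = 65, so the employer offers 65, keeping 35.
Round 1 (the candidate proposes): rejecting gives the employer an expected 0.65 × 35 = 22.75. The candidate offers 22.75 and keeps 100 − 22.75 = 77.25.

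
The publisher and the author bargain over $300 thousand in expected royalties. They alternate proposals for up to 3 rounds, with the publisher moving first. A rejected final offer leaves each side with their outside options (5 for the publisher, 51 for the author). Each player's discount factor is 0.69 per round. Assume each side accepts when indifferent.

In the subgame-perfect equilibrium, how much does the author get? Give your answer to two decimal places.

88.45

Round 3 (the publisher proposes): the author gets 51 if talks fail, so the publisher offers 51 and keeps 249.
Round 2 (the author proposes): the publisher can get 249 next round, worth 0.69 × 249 = 171.81 now; the author offers that and keeps 128.19.
Round 1 (the publisher proposes): the author can get 128.19 next round, worth 0.69 × 128.19 = 88.4511 now, so the publisher offers 88.4511, keeping 211.5489.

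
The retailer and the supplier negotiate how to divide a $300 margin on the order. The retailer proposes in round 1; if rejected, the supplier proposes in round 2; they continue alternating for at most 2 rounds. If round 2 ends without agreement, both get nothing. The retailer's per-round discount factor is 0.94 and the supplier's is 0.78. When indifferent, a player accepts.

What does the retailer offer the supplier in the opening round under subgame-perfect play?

234

Round 2 (the supplier proposes): the retailer will accept anything ≥ 0, so the supplier offers 0 and keeps 300.
Round 1 (the retailer proposes): the supplier can get 300 next round, worth 0.78 × 300 = 234 now; the retailer offers that and keeps 66.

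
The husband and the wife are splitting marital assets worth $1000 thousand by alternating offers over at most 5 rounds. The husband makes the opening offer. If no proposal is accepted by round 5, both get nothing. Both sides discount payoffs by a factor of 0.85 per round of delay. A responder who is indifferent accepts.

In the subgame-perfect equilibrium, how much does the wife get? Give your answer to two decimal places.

Solve by backward induction from round 5.
Round 5 (the husband proposes): rejection yields 0 for the wife; the husband offers 0 and keeps 1000.
Round 4 (the wife proposes): the husband can get 1000 next round, worth 0.85 × 1000 = 850 now, so the wife offers 850, keeping 150.
Round 3 (the husband proposes): the wife can get 150 next round, worth 0.85 × 150 = 127.5 now; the husband offers that and keeps 872.5.
Round 2 (the wife proposes): the husband can get 872.5 next round, worth 0.85 × 872.5 = 741.625 now, so the wife offers 741.625, keeping 258.375.
Round 1 (the husband proposes): the wife can get 258.375 next round, worth 0.85 × 258.375 = 219.61875 now, so the husband offers 219.61875, keeping 780.38125.

219.62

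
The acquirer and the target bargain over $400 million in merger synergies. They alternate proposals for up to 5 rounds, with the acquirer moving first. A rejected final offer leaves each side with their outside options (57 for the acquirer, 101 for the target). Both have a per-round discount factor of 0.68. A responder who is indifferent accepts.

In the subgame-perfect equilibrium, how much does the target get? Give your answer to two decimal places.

148.88

Work backward from the last round.
Round 5 (the acquirer proposes): the target gets 101 if talks fail, so the acquirer offers 101 and keeps 299.
Round 4 (the target proposes): the acquirer can get 299 next round, worth 0.68 × 299 = 203.32 now, so the target offers 203.32, keeping 196.68.
Round 3 (the acquirer proposes): the target can get 196.68 next round, worth 0.68 × 196.68 = 133.7424 now, so the acquirer offers 133.7424, keeping 266.2576.
Round 2 (the target proposes): the acquirer can get 266.2576 next round, worth 0.68 × 266.2576 = 181.055168 now; the target offers that and keeps 218.944832.
Round 1 (the acquirer proposes): the target can get 218.944832 next round, worth 0.68 × 218.944832 = 148.88248576 now; the acquirer offers that and keeps 251.11751424.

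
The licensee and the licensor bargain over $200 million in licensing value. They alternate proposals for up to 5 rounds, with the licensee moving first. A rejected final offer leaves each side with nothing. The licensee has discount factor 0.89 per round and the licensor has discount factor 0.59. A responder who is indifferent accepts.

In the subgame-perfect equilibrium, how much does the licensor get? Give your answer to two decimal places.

19.80

Work backward from the last round.
Round 5 (the licensee proposes): the licensor will accept anything ≥ 0, so the licensee offers 0 and keeps 200.
Round 4 (the licensor proposes): the licensee can get 200 next round, worth 0.89 × 200 = 178 now. The licensor offers 178 and keeps 200 − 178 = 22.
Round 3 (the licensee proposes): the licensor can get 22 next round, worth 0.59 × 22 = 12.98 now. The licensee offers 12.98 and keeps 200 − 12.98 = 187.02.
Round 2 (the licensor proposes): the licensee can get 187.02 next round, worth 0.89 × 187.02 = 166.4478 now. The licensor offers 166.4478 and keeps 200 − 166.4478 = 33.5522.
Round 1 (the licensee proposes): the licensor can get 33.5522 next round, worth 0.59 × 33.5522 = 19.795798 now; the licensee offers that and keeps 180.204202.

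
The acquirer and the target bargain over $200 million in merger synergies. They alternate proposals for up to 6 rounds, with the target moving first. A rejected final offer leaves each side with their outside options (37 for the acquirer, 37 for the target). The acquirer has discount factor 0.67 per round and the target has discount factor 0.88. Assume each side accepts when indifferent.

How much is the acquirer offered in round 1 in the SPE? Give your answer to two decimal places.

Solve by backward induction from round 6.
Round 6 (the acquirer proposes): the target gets 37 if talks fail, so the acquirer offers 37 and keeps 163.
Round 5 (the target proposes): the acquirer can get 163 next round, worth 0.67 × 163 = 109.21 now, so the target offers 109.21, keeping 90.79.
Round 4 (the acquirer proposes): the target can get 90.79 next round, worth 0.88 × 90.79 = 79.8952 now; the acquirer offers that and keeps 120.1048.
Round 3 (the target proposes): the acquirer can get 120.1048 next round, worth 0.67 × 120.1048 = 80.470216 now, so the target offers 80.470216, keeping 119.529784.
Round 2 (the acquirer proposes): the target can get 119.529784 next round, worth 0.88 × 119.529784 = 105.18620992 now. The acquirer offers 105.18620992 and keeps 200 − 105.18620992 = 94.81379008.
Round 1 (the target proposes): the acquirer can get 94.81379008 next round, worth 0.67 × 94.81379008 = 63.5252393536 now; the target offers that and keeps 136.4747606464.

63.53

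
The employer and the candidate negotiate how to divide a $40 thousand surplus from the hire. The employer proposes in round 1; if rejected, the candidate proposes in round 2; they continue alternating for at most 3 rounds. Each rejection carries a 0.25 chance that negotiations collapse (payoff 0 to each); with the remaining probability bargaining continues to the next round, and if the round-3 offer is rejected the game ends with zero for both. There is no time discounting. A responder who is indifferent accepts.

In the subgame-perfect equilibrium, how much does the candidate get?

Round 3 (the employer proposes): rejection yields 0 for the candidate; the employer offers 0 and keeps 40.
Round 2 (the candidate proposes): rejecting gives the employer an expected 0.75 × 40 = 30; the candidate offers that and keeps 10.
Round 1 (the employer proposes): rejecting gives the candidate an expected 0.75 × 10 = 7.5, so the employer offers 7.5, keeping 32.5.

7.5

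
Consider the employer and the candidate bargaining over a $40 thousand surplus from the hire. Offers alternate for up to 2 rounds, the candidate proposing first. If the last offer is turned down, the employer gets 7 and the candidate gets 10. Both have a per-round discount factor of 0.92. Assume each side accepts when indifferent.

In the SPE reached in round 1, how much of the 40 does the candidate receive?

12.4

Round 2 (the employer proposes): the candidate gets 10 if talks fail, so the employer offers 10 and keeps 30.
Round 1 (the candidate proposes): the employer can get 30 next round, worth 0.92 × 30 = 27.6 now. The candidate offers 27.6 and keeps 40 − 27.6 = 12.4.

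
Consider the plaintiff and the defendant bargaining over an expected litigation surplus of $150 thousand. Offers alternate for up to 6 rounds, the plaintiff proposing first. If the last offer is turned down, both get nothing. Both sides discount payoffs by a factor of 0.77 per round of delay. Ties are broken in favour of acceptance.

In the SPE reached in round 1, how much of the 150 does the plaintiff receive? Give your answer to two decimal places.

By backward induction:
Round 6 (the defendant proposes): the plaintiff will accept anything ≥ 0, so the defendant offers 0 and keeps 150.
Round 5 (the plaintiff proposes): the defendant can get 150 next round, worth 0.77 × 150 = 115.5 now, so the plaintiff offers 115.5, keeping 34.5.
Round 4 (the defendant proposes): the plaintiff can get 34.5 next round, worth 0.77 × 34.5 = 26.565 now, so the defendant offers 26.565, keeping 123.435.
Round 3 (the plaintiff proposes): the defendant can get 123.435 next round, worth 0.77 × 123.435 = 95.04495 now. The plaintiff offers 95.04495 and keeps 150 − 95.04495 = 54.95505.
Round 2 (the defendant proposes): the plaintiff can get 54.95505 next round, worth 0.77 × 54.95505 = 42.3153885 now, so the defendant offers 42.3153885, keeping 107.6846115.
Round 1 (the plaintiff proposes): the defendant can get 107.6846115 next round, worth 0.77 × 107.6846115 = 82.917150855 now. The plaintiff offers 82.917150855 and keeps 150 − 82.917150855 = 67.082849145.

67.08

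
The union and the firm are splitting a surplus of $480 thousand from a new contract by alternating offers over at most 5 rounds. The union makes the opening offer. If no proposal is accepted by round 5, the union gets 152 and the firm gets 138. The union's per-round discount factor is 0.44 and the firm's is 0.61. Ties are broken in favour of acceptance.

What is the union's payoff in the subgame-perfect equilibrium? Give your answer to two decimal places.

Round 5 (the union proposes): the firm gets 138 if talks fail, so the union offers 138 and keeps 342.
Round 4 (the firm proposes): the union can get 342 next round, worth 0.44 × 342 = 150.48 now; the firm offers that and keeps 329.52.
Round 3 (the union proposes): the firm can get 329.52 next round, worth 0.61 × 329.52 = 201.0072 now, so the union offers 201.0072, keeping 278.9928.
Round 2 (the firm proposes): the union can get 278.9928 next round, worth 0.44 × 278.9928 = 122.756832 now. The firm offers 122.756832 and keeps 480 − 122.756832 = 357.243168.
Round 1 (the union proposes): the firm can get 357.243168 next round, worth 0.61 × 357.243168 = 217.91833248 now; the union offers that and keeps 262.08166752.

262.08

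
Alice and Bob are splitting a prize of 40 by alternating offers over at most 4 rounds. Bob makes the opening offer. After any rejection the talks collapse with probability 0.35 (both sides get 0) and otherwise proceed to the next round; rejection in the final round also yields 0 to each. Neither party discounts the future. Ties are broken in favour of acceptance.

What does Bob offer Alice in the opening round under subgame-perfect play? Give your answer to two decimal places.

By backward induction:
Round 4 (Alice proposes): rejection yields 0 for Bob; Alice offers 0 and keeps 40.
Round 3 (Bob proposes): rejecting gives Alice an expected 0.65 × 40 = 26. Bob offers 26 and keeps 40 − 26 = 14.
Round 2 (Alice proposes): rejecting gives Bob an expected 0.65 × 14 = 9.1. Alice offers 9.1 and keeps 40 − 9.1 = 30.9.
Round 1 (Bob proposes): rejecting gives Alice an expected 0.65 × 30.9 = 20.085. Bob offers 20.085 and keeps 40 − 20.085 = 19.915.

20.09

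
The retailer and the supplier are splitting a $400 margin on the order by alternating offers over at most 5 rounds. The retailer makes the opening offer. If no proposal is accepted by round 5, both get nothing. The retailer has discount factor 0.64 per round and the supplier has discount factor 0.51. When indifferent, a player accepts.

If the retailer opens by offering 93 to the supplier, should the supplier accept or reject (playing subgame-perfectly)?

Work out the supplier's continuation value if the offer is rejected.
Round 5 (the retailer proposes): rejection yields 0 for the supplier; the retailer offers 0 and keeps 400.
Round 4 (the supplier proposes): the retailer can get 400 next round, worth 0.64 × 400 = 256 now; the supplier offers that and keeps 144.
Round 3 (the retailer proposes): the supplier can get 144 next round, worth 0.51 × 144 = 73.44 now, so the retailer offers 73.44, keeping 326.56.
Round 2 (the supplier proposes): the retailer can get 326.56 next round, worth 0.64 × 326.56 = 208.9984 now, so the supplier offers 208.9984, keeping 191.0016.
So by rejecting in round 1, the supplier gets 191.0016 next round, worth 0.51 × 191.0016 = 97.410816 now.
Offer 93 < 97.410816, so the supplier rejects.

Reject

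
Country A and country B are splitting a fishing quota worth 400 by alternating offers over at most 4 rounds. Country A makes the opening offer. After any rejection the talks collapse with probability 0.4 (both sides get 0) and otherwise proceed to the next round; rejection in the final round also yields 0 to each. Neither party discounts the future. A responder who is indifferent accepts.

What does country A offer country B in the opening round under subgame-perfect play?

By backward induction:
Round 4 (country B proposes): country A will accept anything ≥ 0, so country B offers 0 and keeps 400.
Round 3 (country A proposes): rejecting gives country B an expected 0.6 × 400 = 240; country A offers that and keeps 160.
Round 2 (country B proposes): rejecting gives country A an expected 0.6 × 160 = 96, so country B offers 96, keeping 304.
Round 1 (country A proposes): rejecting gives country B an expected 0.6 × 304 = 182.4; country A offers that and keeps 217.6.

182.4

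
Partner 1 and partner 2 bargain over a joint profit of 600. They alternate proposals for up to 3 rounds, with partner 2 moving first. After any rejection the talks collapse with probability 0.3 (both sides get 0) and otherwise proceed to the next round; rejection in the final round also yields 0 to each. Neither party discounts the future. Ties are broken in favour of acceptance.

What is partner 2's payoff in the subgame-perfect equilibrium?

Round 3 (partner 2 proposes): rejection yields 0 for partner 1; partner 2 offers 0 and keeps 600.
Round 2 (partner 1 proposes): rejecting gives partner 2 an expected 0.7 × 600 = 420. Partner 1 offers 420 and keeps 600 − 420 = 180.
Round 1 (partner 2 proposes): rejecting gives partner 1 an expected 0.7 × 180 = 126. Partner 2 offers 126 and keeps 600 − 126 = 474.

474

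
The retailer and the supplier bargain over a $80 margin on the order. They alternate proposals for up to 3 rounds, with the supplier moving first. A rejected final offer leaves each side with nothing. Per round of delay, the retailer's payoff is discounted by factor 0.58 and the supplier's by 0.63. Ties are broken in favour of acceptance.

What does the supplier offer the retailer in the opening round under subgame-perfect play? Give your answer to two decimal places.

17.17

Work backward from the last round.
Round 3 (the supplier proposes): rejection yields 0 for the retailer; the supplier offers 0 and keeps 80.
Round 2 (the retailer proposes): the supplier can get 80 next round, worth 0.63 × 80 = 50.4 now. The retailer offers 50.4 and keeps 80 − 50.4 = 29.6.
Round 1 (the supplier proposes): the retailer can get 29.6 next round, worth 0.58 × 29.6 = 17.168 now, so the supplier offers 17.168, keeping 62.832.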